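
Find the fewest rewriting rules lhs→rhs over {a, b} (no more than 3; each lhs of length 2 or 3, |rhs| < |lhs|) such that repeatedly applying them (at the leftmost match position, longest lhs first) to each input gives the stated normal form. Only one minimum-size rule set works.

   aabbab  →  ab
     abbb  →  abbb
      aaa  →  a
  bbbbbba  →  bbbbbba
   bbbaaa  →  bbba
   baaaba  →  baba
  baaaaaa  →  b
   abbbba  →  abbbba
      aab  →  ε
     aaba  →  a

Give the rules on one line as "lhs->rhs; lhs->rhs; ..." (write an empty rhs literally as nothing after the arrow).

  | aabbab => aabab => aaab => ab
  | abbb
  | aaa => a
  | bbbbbba

aa->; aab->aa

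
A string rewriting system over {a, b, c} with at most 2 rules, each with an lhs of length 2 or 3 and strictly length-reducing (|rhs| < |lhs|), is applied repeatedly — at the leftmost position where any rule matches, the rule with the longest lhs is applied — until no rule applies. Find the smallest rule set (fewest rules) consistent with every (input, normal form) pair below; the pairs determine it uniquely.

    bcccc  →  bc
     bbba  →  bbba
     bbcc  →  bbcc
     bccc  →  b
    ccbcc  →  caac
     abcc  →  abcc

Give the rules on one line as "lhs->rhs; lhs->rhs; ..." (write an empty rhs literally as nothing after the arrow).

  | bcccc => bc
  | bbba
  | bbcc
  | bccc => b

cbc->aa; ccc->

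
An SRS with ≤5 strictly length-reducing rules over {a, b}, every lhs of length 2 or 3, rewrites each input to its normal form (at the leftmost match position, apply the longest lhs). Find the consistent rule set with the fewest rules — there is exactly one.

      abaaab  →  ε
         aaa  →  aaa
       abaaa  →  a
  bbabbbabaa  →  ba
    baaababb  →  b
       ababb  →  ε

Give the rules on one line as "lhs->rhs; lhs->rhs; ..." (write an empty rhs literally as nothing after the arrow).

  | abaaab => bbaab => ab => ε
  | aaa
  | abaaa => bbaa => a
  | bbabbbabaa => bbbabaa => babaa => bbba => ba

ab->; aba->bb; bb->; bba->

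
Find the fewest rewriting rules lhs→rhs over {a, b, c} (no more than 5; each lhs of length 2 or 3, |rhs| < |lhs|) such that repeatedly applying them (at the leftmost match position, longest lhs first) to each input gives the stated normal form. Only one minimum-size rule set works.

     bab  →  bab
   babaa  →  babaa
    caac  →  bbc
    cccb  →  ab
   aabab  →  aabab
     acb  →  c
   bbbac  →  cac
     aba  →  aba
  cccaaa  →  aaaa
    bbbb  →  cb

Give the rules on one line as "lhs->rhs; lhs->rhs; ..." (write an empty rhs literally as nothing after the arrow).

acb->c; bbb->c; caa->bb; ccc->a

  | bab
  | babaa
  | caac => bbc
  | cccb => ab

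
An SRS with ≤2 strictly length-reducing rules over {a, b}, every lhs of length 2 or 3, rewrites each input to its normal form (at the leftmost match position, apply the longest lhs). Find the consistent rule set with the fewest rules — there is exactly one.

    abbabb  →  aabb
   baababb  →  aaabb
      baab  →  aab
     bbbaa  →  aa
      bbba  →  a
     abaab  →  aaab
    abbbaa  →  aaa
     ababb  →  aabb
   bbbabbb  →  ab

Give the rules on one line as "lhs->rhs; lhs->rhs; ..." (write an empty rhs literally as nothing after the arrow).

ba->a; bbb->b

  | abbabb => ababb => aabb
  | baababb => aababb => aaabb
  | baab => aab
  | bbbaa => baa => aa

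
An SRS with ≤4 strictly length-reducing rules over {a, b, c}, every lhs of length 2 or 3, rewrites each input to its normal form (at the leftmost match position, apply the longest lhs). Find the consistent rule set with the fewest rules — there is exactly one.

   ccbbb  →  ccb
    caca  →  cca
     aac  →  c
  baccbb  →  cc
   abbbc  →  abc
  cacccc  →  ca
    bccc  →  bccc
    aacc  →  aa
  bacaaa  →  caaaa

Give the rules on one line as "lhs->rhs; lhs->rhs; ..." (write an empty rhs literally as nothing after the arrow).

  | ccbbb => ccb
  | caca => cca
  | aac => ac => c
  | baccbb => cacbb => ccbb => cc

ac->c; acc->a; bac->ca; bb->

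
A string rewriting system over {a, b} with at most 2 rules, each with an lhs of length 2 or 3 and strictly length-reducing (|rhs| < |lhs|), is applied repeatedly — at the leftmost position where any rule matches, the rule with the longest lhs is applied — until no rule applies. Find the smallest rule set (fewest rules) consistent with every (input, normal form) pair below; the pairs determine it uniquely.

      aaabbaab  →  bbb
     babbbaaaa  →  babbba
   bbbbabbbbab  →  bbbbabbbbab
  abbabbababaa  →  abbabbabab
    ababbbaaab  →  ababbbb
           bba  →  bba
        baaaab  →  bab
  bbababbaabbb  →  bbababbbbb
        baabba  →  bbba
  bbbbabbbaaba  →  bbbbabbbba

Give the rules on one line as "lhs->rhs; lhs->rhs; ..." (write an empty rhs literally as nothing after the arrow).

  | aaabbaab => bbaab => bbb
  | babbbaaaa => babbba
  | bbbbabbbbab
  | abbabbababaa => abbabbabab

aa->; aaa->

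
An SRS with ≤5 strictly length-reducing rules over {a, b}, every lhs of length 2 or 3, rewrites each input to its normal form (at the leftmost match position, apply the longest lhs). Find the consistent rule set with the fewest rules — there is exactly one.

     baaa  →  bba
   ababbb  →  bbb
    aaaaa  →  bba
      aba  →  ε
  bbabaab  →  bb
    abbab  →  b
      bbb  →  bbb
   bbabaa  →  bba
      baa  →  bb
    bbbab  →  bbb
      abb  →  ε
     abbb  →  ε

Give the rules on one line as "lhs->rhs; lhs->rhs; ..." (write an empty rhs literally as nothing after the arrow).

  | baaa => bba
  | ababbb => bbb
  | aaaaa => baaa => bba
  | aba => ε

aa->b; ab->; aba->; abb->ab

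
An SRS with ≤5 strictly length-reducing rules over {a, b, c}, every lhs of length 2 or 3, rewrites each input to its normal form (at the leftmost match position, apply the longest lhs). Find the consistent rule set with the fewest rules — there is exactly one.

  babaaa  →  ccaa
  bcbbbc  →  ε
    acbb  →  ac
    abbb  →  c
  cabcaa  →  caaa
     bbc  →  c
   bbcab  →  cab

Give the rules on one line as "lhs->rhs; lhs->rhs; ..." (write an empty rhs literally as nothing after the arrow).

abb->cb; ba->c; bb->; bc->

  | babaaa => cbaaa => ccaa
  | bcbbbc => bbbc => bc => ε
  | acbb => ac
  | abbb => cbb => c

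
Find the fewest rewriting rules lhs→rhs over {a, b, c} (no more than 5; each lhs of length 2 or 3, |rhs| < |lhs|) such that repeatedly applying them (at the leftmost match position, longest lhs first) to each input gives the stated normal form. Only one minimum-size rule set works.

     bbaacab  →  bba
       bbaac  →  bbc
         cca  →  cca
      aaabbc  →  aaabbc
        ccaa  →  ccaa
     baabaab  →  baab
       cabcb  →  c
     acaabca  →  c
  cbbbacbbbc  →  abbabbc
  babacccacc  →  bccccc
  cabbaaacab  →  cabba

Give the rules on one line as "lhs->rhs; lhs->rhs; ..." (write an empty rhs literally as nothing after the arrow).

aba->; ac->c; aca->ac; cb->a

  | bbaacab => bbaacb => bbacb => bbcb => bba
  | bbaac => bbac => bbc
  | cca
  | aaabbc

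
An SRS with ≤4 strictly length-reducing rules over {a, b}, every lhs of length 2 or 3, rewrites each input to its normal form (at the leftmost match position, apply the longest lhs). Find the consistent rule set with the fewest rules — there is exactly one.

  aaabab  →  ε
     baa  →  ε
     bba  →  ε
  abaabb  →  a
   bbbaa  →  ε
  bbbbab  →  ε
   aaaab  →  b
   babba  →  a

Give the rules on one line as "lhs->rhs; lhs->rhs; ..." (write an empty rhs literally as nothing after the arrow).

aa->; ab->; ba->a; bb->a

  | aaabab => abab => ab => ε
  | baa => aa => ε
  | bba => aa => ε
  | abaabb => aabb => bb => a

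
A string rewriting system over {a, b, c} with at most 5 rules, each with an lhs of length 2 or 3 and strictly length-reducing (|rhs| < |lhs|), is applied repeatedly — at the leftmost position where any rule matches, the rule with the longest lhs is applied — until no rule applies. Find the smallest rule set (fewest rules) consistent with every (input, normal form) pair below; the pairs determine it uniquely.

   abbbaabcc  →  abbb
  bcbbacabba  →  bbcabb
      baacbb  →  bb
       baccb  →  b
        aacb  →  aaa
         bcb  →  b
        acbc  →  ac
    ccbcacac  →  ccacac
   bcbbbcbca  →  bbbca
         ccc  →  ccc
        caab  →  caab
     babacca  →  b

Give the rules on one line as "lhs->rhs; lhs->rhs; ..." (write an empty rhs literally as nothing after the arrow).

  | abbbaabcc => abbbabcc => abbbbcc => abbb
  | bcbbacabba => babacabba => bbacabba => bbcabba => bbcabb
  | baacbb => bacbb => bcbb => bab => bb
  | baccb => bccb => b

ba->b; bcc->; cb->a; cbc->c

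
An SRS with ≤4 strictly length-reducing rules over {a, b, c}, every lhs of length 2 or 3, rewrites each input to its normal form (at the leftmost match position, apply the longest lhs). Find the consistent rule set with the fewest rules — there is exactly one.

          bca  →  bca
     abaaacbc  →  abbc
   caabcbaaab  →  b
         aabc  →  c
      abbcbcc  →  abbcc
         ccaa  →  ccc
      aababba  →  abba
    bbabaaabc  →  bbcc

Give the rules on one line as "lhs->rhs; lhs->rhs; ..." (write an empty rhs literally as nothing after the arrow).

  | bca
  | abaaacbc => abbcbc => abbc
  | caabcbaaab => ccbcbaaab => ccbaaab => caaab => cbb => b
  | aabc => cbc => c

aa->c; aaa->b; bbb->a; cb->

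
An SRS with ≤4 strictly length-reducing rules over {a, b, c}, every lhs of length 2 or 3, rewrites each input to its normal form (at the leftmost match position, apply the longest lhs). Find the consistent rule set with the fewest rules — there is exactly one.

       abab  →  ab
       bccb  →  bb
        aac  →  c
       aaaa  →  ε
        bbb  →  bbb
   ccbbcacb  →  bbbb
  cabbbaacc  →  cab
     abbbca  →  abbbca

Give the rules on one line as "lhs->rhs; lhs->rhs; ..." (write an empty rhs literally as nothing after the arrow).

  | abab => ab
  | bccb => bb
  | aac => c
  | aaaa => aa => ε

aa->; ba->; cac->b; cc->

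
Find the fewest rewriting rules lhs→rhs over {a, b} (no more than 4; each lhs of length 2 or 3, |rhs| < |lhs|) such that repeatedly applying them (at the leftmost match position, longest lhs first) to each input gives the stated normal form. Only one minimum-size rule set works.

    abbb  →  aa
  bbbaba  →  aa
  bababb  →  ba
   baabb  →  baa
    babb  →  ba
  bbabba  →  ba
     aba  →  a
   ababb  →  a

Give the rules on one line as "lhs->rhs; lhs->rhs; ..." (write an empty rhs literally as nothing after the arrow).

aba->a; bb->; bba->ba; bbb->a

  | abbb => aa
  | bbbaba => aaba => aa
  | bababb => babb => ba
  | baabb => baa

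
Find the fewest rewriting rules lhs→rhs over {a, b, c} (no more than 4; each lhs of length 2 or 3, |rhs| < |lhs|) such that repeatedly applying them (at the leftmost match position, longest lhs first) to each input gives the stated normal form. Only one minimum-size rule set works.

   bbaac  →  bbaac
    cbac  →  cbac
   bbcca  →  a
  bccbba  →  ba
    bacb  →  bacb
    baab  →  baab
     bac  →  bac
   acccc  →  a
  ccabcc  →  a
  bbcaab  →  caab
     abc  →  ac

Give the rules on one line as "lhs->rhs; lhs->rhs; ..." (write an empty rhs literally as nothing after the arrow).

  | bbaac
  | cbac
  | bbcca => bcca => cca => a
  | bccbba => ccbba => ba

bc->c; cc->; ccb->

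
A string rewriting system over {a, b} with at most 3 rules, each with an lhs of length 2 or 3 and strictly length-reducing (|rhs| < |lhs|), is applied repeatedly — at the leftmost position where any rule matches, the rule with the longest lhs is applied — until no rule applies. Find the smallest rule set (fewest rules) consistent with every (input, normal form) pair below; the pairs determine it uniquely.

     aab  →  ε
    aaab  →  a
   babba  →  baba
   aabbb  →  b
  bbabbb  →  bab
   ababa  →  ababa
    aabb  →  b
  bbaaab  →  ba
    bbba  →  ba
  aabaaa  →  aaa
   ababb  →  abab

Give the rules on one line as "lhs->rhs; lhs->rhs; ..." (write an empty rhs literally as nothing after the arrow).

  | aab => ε
  | aaab => a
  | babba => baba
  | aabbb => bb => b

aab->; bb->b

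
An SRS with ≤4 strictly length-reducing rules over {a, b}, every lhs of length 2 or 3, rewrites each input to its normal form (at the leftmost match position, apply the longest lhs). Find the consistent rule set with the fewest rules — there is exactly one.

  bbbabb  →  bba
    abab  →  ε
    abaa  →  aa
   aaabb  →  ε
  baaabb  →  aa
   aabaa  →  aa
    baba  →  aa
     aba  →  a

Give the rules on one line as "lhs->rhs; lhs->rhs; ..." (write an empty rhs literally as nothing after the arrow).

  | bbbabb => bbaab => bba
  | abab => ab => ε
  | abaa => aa
  | aaabb => aabb => ab => ε

aaa->aa; ab->; bab->aa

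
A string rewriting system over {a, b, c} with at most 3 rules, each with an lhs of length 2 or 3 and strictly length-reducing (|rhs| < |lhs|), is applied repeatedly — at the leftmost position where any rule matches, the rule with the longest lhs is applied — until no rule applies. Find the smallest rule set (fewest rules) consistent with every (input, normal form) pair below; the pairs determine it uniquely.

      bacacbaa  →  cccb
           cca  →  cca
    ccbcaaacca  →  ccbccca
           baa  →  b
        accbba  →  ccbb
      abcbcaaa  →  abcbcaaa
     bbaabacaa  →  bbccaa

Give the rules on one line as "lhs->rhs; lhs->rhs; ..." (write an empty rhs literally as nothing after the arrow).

ac->c; ba->b; bac->cc

  | bacacbaa => ccacbaa => cccbaa => cccba => cccb
  | cca
  | ccbcaaacca => ccbcaacca => ccbcacca => ccbccca
  | baa => ba => b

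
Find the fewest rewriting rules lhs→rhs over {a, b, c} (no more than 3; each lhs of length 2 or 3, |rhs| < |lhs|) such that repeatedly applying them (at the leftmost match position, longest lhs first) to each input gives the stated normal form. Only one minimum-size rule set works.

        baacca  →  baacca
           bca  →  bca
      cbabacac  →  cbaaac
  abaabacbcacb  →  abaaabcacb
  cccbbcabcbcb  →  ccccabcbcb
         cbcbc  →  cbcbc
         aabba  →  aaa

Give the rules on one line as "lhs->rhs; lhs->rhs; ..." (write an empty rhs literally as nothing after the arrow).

bac->a; bb->

  | baacca
  | bca
  | cbabacac => cbaaac
  | abaabacbcacb => abaaabcacb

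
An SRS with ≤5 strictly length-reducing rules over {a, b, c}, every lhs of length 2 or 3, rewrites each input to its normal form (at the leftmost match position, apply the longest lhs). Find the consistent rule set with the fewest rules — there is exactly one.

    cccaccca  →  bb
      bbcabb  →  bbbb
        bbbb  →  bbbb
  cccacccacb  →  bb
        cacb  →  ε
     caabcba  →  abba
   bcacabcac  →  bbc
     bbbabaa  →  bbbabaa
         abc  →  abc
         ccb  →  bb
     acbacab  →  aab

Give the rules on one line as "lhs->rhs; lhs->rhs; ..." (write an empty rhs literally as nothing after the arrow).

ca->; caa->ab; cb->; cc->b

  | cccaccca => bcaccca => bccca => bbca => bb
  | bbcabb => bbbb
  | bbbb
  | cccacccacb => bcacccacb => bcccacb => bbcacb => bbcb => bb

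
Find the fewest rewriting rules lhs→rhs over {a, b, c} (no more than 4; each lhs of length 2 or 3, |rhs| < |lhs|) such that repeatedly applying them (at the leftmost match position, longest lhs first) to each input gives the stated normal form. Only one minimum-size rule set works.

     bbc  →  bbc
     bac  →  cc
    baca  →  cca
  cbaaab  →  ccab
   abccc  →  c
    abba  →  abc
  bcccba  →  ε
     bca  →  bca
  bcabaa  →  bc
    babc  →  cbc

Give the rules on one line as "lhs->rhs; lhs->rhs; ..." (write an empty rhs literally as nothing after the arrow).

ac->; ba->c; baa->c; ccc->ac

  | bbc
  | bac => cc
  | baca => cca
  | cbaaab => ccab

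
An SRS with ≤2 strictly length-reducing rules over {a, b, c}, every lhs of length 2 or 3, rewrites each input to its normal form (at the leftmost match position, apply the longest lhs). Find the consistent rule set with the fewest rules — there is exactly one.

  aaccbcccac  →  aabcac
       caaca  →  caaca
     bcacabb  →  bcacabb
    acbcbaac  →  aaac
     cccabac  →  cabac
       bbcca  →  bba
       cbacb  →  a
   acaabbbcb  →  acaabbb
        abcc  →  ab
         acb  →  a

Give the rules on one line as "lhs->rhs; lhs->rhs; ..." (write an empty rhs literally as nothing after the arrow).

cb->; cc->

  | aaccbcccac => aabcccac => aabcac
  | caaca
  | bcacabb
  | acbcbaac => acbaac => aaac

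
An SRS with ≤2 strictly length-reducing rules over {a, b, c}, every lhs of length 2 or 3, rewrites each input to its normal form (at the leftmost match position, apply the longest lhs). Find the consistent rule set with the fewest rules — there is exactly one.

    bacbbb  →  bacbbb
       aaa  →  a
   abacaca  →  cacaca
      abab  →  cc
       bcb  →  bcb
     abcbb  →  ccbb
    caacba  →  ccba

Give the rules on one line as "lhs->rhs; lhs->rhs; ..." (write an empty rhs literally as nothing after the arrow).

aa->; ab->c

  | bacbbb
  | aaa => a
  | abacaca => cacaca
  | abab => cab => cc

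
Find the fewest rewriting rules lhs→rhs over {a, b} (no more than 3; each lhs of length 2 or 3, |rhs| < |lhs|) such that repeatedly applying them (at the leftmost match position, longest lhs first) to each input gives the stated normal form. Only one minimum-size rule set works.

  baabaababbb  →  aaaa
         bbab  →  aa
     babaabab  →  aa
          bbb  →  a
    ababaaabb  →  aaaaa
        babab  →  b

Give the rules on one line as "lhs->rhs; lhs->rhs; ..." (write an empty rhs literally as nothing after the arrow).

ab->a; ba->; bb->a

  | baabaababbb => abaababbb => aaababbb => aaaabbb => aaaabb => aaaab => aaaa
  | bbab => aab => aa
  | babaabab => baabab => abab => aab => aa
  | bbb => ab => a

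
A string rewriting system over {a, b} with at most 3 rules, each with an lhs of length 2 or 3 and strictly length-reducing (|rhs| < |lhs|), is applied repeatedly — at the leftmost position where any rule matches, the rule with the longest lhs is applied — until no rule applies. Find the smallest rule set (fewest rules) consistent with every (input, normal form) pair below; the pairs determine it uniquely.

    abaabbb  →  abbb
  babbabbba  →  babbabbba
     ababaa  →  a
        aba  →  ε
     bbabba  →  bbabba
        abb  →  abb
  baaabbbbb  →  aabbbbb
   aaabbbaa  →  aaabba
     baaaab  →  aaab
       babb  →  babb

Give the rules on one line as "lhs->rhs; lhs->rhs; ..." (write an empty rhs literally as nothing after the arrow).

  | abaabbb => abbb
  | babbabbba
  | ababaa => baa => a
  | aba => ε

aba->; baa->a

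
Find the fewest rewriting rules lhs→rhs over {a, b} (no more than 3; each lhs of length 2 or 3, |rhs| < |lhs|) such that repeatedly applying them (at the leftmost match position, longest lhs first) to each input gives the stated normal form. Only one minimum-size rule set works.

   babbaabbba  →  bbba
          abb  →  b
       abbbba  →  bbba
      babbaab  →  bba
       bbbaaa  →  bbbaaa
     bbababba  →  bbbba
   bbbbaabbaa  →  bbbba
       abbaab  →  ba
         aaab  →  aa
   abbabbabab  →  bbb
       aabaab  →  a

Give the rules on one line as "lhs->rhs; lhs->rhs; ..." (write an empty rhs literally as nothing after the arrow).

  | babbaabbba => bbaabbba => bbabba => bbba
  | abb => b
  | abbbba => bbba
  | babbaab => bbaab => bba

ab->; aba->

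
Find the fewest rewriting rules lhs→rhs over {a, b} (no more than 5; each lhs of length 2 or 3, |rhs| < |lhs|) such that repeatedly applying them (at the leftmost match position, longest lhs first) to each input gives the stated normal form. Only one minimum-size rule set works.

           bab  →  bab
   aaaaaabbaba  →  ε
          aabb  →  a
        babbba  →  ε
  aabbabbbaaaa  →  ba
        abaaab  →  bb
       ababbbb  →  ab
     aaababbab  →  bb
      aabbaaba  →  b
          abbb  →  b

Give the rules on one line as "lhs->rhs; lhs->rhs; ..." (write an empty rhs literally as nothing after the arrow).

  | bab
  | aaaaaabbaba => baaaabbaba => bbaabbaba => abbaba => aba => ε
  | aabb => bbb => a
  | babbba => baaa => bba => ε

aa->b; aba->; bba->; bbb->a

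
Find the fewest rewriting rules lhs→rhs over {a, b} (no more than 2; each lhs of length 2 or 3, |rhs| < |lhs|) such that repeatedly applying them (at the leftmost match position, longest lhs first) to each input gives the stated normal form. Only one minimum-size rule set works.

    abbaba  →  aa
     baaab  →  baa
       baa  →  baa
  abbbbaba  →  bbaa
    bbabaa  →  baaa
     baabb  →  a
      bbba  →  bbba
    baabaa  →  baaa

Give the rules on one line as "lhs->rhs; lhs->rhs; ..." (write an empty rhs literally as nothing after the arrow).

  | abbaba => baba => aa
  | baaab => baa
  | baa
  | abbbbaba => bbbaba => bbaa

ab->; bab->a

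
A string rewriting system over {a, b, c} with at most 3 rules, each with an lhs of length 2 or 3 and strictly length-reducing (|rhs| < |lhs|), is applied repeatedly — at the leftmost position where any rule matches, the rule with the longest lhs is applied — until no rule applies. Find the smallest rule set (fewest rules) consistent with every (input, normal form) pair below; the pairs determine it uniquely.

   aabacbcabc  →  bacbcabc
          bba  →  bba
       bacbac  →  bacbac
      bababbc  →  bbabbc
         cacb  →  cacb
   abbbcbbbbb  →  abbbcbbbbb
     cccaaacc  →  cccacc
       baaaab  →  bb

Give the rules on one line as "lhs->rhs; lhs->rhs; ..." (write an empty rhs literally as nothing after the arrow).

  | aabacbcabc => bacbcabc
  | bba
  | bacbac
  | bababbc => bbabbc

aa->; aba->ba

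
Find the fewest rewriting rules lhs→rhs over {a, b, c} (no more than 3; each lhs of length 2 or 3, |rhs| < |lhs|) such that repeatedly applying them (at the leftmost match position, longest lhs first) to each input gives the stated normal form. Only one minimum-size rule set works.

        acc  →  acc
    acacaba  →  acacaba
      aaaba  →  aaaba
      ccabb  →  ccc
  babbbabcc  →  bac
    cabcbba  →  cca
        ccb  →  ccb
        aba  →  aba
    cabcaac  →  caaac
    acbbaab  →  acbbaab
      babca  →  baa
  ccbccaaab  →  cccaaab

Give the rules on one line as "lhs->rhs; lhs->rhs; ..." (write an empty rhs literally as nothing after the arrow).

  | acc
  | acacaba
  | aaaba
  | ccabb => ccc

abb->c; bc->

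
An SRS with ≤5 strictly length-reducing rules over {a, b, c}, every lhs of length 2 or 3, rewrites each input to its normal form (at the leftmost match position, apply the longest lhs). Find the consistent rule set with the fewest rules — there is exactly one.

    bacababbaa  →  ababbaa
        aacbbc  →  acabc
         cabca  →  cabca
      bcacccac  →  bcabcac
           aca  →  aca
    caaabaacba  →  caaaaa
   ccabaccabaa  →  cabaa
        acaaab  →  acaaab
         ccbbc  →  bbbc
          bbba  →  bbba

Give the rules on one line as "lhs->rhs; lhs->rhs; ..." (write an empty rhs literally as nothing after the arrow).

acb->ca; bac->; cc->b; cca->

  | bacababbaa => ababbaa
  | aacbbc => acabc
  | cabca
  | bcacccac => bcabcac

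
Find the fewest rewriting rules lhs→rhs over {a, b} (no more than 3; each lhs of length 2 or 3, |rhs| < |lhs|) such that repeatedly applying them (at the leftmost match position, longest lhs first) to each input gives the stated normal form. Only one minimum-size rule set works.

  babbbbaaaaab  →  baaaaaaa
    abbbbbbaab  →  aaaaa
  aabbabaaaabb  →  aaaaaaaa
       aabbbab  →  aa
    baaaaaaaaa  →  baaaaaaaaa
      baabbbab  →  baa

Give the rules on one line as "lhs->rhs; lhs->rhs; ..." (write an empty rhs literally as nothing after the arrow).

ab->; abb->aa

  | babbbbaaaaab => baabbaaaaab => baaaaaaaab => baaaaaaa
  | abbbbbbaab => aabbbbaab => aaabbaab => aaaaaab => aaaaa
  | aabbabaaaabb => aaaabaaaabb => aaaaaaabb => aaaaaaaa
  | aabbbab => aaabab => aaab => aa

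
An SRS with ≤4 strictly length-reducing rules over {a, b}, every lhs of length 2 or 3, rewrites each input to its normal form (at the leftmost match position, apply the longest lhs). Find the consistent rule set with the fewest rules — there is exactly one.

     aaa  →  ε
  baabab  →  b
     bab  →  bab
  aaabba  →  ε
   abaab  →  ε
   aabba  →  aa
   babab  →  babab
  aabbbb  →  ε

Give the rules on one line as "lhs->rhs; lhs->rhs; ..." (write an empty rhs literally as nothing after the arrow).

  | aaa => ε
  | baabab => bbab => b
  | bab
  | aaabba => bba => ε

aaa->; abb->; baa->b; bba->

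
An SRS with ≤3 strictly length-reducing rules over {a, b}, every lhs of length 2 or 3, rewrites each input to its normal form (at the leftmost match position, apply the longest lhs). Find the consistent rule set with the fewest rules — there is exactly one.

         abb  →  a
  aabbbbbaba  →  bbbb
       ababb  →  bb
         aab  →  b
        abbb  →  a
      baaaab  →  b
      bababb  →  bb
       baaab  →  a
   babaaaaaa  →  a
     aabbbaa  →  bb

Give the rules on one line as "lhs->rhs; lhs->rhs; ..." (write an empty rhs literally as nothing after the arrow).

aa->; ab->a; baa->

  | abb => ab => a
  | aabbbbbaba => bbbbbaba => bbbbbaa => bbbb
  | ababb => aabb => bb
  | aab => b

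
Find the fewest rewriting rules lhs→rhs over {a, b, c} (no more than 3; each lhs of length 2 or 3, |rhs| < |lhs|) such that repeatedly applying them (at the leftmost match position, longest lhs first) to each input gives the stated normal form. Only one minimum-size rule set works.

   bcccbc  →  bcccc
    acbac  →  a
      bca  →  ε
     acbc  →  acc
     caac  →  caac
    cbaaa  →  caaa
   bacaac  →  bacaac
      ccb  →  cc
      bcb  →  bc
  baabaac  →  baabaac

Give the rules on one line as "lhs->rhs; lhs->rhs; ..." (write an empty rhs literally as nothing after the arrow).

  | bcccbc => bcccc
  | acbac => acac => a
  | bca => ε
  | acbc => acc

bca->; cac->; cb->c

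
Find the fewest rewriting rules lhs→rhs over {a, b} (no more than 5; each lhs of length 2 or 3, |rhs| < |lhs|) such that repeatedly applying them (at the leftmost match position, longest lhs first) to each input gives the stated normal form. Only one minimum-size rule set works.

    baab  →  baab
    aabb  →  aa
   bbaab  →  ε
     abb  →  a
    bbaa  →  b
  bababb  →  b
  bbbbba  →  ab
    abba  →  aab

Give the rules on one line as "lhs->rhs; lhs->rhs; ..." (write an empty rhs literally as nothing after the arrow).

aba->b; bb->; bba->ab; bbb->

  | baab
  | aabb => aa
  | bbaab => abab => bb => ε
  | abb => a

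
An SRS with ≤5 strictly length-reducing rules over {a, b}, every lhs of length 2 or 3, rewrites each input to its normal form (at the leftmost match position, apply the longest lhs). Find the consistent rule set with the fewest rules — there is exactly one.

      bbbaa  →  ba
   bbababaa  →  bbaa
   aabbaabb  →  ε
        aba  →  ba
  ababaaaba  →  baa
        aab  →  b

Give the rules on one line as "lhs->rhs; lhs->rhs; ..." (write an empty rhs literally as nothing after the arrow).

aaa->a; ab->b; abb->; bbb->ba

  | bbbaa => baaa => ba
  | bbababaa => bbbabaa => baabaa => babaa => bbaa
  | aabbaabb => aaabb => abb => ε
  | aba => ba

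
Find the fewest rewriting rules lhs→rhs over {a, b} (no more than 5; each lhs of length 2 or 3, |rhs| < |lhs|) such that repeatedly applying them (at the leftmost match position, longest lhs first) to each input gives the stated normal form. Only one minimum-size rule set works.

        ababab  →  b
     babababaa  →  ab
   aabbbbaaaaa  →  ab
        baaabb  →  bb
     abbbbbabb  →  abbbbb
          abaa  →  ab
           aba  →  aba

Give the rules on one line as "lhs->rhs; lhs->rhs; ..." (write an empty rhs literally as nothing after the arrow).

aa->; aaa->ab; bab->; bba->

  | ababab => aab => b
  | babababaa => ababaa => aaa => ab
  | aabbbbaaaaa => bbbbaaaaa => bbaaaa => aaa => ab
  | baaabb => babbb => bb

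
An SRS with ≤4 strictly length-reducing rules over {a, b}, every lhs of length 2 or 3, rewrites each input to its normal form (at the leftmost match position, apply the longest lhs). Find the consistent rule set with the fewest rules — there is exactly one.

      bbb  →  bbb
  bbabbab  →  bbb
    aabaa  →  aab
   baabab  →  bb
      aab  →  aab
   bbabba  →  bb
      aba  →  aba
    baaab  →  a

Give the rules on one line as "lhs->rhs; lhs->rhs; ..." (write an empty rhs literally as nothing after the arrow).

baa->b; bab->a; bba->b

  | bbb
  | bbabbab => bbbab => bbb
  | aabaa => aab
  | baabab => bbab => bb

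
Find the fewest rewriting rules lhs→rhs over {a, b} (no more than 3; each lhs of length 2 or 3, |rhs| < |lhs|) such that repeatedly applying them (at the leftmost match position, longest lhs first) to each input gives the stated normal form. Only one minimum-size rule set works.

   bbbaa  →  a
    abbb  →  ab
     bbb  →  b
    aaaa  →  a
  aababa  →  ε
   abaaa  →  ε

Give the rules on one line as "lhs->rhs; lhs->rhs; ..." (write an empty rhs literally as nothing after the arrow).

aa->b; ba->; bb->b

  | bbbaa => bbaa => baa => a
  | abbb => abb => ab
  | bbb => bb => b
  | aaaa => baa => a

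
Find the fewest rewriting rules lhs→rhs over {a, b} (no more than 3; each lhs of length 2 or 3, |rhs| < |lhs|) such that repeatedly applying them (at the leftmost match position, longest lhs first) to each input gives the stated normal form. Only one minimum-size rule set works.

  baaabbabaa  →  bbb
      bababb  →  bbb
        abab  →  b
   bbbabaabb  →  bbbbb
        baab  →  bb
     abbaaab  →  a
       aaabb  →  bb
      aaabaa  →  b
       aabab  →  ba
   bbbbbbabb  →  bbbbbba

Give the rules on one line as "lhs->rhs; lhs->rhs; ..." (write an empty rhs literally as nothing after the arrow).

  | baaabbabaa => bbbabaa => bbbaaa => bbb
  | bababb => baabb => bbb
  | abab => aab => b
  | bbbabaabb => bbbaaabb => bbbbb

aa->; aaa->; ab->a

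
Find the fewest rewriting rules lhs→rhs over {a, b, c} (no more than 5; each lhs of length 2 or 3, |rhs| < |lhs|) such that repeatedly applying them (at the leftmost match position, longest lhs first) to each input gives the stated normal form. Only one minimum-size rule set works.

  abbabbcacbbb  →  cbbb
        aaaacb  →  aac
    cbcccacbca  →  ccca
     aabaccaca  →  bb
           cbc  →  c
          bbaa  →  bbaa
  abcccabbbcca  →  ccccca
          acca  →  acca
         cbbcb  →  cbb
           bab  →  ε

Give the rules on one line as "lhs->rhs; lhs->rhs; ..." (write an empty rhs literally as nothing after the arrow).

ab->c; aca->bb; acb->b; bc->

  | abbabbcacbbb => cbabbcacbbb => cbcbcacbbb => cbcacbbb => cacbbb => cbbb
  | aaaacb => aaab => aac
  | cbcccacbca => cccacbca => cccbca => ccca
  | aabaccaca => acaccaca => bbccaca => bcaca => aca => bb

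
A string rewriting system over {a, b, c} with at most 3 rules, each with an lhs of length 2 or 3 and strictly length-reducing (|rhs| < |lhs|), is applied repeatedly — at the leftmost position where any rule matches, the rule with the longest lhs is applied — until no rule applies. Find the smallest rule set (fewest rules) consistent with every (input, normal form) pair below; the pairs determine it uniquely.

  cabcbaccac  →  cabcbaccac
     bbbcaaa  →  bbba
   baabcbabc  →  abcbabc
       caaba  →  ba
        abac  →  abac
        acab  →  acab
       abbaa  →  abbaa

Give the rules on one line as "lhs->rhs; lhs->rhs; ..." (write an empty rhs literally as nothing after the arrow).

aab->cc; bcc->ab; caa->

  | cabcbaccac
  | bbbcaaa => bbba
  | baabcbabc => bcccbabc => abcbabc
  | caaba => ba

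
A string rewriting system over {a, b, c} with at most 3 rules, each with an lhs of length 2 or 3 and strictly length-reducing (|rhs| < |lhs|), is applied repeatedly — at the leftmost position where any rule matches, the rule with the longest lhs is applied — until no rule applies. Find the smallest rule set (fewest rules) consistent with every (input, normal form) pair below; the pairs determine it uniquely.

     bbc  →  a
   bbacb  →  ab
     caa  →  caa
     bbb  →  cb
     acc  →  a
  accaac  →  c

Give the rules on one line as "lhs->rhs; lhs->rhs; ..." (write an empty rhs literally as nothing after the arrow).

ac->c; bb->c; cc->a

  | bbc => cc => a
  | bbacb => cacb => ccb => ab
  | caa
  | bbb => cb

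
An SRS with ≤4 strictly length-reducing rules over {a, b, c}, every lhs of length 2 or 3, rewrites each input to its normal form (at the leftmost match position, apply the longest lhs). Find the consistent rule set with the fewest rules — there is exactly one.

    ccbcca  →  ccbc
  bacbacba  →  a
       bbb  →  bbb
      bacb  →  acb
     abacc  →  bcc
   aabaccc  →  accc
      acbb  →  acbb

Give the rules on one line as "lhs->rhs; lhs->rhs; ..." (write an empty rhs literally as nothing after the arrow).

aa->b; ba->a; ca->

  | ccbcca => ccbc
  | bacbacba => acbacba => acacba => acba => aca => a
  | bbb
  | bacb => acb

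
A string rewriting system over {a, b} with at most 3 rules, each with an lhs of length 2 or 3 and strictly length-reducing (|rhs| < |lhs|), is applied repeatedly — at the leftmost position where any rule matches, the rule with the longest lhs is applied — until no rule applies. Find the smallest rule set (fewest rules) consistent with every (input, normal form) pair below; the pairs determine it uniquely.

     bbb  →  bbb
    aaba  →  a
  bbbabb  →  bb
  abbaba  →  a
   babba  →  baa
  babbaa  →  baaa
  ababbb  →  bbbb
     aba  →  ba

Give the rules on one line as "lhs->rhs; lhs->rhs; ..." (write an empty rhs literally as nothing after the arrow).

aab->; ab->b; bba->aa

  | bbb
  | aaba => a
  | bbbabb => baabb => bb
  | abbaba => bbaba => aaba => a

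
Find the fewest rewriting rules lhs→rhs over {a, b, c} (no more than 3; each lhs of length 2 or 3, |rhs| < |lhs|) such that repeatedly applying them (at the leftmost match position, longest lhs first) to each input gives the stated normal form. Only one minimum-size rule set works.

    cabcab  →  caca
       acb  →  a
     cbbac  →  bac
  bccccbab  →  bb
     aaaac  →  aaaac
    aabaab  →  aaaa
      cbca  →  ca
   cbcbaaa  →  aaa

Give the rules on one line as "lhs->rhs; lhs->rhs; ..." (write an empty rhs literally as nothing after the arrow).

  | cabcab => cacab => caca
  | acb => a
  | cbbac => bac
  | bccccbab => bcccab => bcbb => bb

ab->a; cb->; cca->b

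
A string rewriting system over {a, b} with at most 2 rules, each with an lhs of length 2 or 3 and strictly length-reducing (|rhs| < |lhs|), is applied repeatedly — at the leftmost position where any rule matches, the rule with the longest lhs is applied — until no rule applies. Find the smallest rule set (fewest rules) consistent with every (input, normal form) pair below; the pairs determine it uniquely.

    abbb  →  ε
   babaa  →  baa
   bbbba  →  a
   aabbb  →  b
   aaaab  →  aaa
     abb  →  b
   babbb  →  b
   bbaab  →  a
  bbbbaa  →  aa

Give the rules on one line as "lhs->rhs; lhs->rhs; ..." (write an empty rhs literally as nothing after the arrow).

ab->; bb->

  | abbb => bb => ε
  | babaa => baa
  | bbbba => bba => a
  | aabbb => abb => b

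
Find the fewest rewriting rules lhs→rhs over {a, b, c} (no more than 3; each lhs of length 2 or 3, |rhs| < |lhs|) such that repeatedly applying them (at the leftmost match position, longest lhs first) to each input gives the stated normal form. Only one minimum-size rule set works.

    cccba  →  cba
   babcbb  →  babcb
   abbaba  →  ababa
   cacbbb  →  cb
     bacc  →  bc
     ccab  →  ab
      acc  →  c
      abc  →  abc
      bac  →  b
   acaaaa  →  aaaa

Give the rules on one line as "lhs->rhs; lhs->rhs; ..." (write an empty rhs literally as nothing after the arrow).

ac->; bb->b; cc->

  | cccba => cba
  | babcbb => babcb
  | abbaba => ababa
  | cacbbb => cbbb => cbb => cb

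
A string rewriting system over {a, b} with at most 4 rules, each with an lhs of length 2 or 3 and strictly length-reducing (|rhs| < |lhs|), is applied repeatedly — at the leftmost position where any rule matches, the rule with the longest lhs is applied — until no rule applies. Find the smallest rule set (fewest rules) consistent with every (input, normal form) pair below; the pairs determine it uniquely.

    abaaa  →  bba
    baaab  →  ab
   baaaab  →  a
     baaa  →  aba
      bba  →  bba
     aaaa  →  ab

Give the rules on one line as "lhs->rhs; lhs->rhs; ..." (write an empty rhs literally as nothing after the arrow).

  | abaaa => aaba => bba
  | baaab => abab => ab
  | baaaab => abaab => aabb => bbb => a
  | baaa => aba

aa->b; baa->ab; bab->b; bbb->a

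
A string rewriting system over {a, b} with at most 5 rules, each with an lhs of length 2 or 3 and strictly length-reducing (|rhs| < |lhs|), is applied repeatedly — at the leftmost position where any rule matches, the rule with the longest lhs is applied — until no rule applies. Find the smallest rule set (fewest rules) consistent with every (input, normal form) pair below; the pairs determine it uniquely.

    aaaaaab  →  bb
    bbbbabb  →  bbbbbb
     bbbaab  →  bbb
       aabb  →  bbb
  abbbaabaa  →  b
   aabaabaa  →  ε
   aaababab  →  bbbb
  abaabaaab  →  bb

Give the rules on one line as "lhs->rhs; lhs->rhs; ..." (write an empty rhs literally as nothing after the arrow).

  | aaaaaab => baaaab => aaab => bab => bb
  | bbbbabb => bbbbbb
  | bbbaab => bbab => bbb
  | aabb => bbb

aa->b; ab->b; ba->; bab->bb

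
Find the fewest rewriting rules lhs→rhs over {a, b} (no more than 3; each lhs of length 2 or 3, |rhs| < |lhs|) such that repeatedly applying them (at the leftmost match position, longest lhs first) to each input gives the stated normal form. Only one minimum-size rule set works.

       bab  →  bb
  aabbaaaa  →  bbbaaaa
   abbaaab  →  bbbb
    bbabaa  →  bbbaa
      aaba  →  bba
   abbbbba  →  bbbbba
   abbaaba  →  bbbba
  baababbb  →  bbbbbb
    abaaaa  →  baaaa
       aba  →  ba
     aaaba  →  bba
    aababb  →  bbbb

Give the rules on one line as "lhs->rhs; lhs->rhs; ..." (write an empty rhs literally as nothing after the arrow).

aab->bb; ab->b

  | bab => bb
  | aabbaaaa => bbbaaaa
  | abbaaab => bbaaab => bbabb => bbbb
  | bbabaa => bbbaa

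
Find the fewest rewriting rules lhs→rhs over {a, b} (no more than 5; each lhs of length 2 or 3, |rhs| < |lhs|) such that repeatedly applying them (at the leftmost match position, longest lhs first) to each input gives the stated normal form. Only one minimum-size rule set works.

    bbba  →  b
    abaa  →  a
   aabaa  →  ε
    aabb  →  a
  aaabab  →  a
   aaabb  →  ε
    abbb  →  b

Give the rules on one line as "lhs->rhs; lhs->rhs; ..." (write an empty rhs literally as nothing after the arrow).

  | bbba => aba => b
  | abaa => ba => a
  | aabaa => baa => aa => ε
  | aabb => bb => a

aa->; aba->b; ba->a; bb->a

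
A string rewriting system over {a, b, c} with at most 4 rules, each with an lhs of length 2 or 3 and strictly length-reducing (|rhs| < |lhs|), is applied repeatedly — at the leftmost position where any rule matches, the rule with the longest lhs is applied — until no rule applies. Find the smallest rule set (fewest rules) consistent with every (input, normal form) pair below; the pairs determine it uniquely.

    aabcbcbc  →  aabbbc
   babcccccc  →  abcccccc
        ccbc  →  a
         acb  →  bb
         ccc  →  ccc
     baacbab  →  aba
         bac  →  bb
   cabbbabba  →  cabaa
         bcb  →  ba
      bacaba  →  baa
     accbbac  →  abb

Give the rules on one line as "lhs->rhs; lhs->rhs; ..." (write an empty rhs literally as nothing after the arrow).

  | aabcbcbc => aabacbc => aabbbc
  | babcccccc => abcccccc
  | ccbc => cac => cb => a
  | acb => bb

ac->b; bab->ab; bba->bc; cb->a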